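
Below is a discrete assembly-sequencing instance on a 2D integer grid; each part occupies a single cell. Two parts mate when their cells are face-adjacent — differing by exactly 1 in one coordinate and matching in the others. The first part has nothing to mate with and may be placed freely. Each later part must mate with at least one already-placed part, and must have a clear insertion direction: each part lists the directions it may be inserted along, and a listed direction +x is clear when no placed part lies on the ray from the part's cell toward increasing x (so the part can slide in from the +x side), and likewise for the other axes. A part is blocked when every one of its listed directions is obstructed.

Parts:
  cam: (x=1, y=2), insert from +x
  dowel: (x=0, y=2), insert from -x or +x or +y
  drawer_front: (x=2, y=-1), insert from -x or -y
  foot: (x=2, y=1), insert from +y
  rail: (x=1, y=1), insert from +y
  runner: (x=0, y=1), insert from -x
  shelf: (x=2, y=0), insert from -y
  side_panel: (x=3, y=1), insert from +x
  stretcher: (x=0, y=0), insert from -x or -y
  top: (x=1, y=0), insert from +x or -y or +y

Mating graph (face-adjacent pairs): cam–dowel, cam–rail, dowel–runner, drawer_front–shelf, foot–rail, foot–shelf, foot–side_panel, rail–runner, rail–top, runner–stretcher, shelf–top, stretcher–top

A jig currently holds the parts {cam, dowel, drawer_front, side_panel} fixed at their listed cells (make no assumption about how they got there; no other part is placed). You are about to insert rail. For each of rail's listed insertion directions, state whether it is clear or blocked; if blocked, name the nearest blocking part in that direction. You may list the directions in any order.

+y: blocked by cam

+y: nearest on ray is cam@(1, 2) ⇒ blocked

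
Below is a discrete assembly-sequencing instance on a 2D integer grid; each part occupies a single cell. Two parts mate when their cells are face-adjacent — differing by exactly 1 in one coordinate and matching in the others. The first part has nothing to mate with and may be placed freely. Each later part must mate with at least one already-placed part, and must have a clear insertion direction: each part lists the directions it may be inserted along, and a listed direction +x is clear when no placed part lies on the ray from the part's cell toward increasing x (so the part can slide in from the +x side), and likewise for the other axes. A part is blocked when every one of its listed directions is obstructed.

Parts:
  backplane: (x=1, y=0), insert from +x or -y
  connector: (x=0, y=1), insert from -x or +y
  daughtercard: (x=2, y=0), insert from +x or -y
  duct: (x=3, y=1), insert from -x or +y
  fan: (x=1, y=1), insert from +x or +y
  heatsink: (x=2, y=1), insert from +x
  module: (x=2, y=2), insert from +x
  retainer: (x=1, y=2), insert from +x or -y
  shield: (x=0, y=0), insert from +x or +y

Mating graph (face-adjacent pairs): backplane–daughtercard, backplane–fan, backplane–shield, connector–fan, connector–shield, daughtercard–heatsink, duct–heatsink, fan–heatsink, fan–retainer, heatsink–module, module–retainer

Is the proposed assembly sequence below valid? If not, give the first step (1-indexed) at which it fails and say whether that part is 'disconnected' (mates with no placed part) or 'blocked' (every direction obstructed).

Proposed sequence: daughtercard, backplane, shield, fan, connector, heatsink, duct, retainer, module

1. daughtercard@(2, 0) [+x clear] — {daughtercard}
2. backplane@(1, 0) [-y clear] — {backplane, daughtercard}
3. shield@(0, 0) [+y clear] — {backplane, daughtercard, shield}
4. fan@(1, 1) [+x clear] — {backplane, daughtercard, fan, shield}
5. connector@(0, 1) [-x clear] — {backplane, connector, daughtercard, fan, shield}
6. heatsink@(2, 1) [+x clear] — {backplane, connector, daughtercard, fan, heatsink, shield}
7. duct@(3, 1) [+y clear] — {backplane, connector, daughtercard, duct, fan, heatsink, shield}
8. retainer@(1, 2) [+x clear] — {backplane, connector, daughtercard, duct, fan, heatsink, retainer, shield}
9. module@(2, 2) [+x clear] — {backplane, connector, daughtercard, duct, fan, heatsink, module, retainer, shield}

Valid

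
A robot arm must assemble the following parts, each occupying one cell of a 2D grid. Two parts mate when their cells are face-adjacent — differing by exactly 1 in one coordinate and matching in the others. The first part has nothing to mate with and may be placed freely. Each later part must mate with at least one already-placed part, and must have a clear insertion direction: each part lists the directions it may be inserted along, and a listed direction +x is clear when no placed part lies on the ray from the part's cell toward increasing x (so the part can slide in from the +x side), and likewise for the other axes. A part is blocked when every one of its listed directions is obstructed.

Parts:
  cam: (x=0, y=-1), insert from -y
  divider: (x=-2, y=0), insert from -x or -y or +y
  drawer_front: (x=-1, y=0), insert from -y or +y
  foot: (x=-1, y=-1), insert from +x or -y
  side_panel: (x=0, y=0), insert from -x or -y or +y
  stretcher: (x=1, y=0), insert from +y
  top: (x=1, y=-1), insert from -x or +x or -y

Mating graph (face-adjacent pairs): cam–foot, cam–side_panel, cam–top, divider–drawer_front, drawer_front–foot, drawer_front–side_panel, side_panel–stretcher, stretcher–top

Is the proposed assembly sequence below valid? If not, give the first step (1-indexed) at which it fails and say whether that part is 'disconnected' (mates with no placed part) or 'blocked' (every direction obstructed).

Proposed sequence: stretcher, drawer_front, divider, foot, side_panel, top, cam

Invalid at step 2 (disconnected)

1. stretcher@(1, 0) [+y clear] — {stretcher}
2. drawer_front@(-1, 0) — no placed neighbour ⇒ disconnected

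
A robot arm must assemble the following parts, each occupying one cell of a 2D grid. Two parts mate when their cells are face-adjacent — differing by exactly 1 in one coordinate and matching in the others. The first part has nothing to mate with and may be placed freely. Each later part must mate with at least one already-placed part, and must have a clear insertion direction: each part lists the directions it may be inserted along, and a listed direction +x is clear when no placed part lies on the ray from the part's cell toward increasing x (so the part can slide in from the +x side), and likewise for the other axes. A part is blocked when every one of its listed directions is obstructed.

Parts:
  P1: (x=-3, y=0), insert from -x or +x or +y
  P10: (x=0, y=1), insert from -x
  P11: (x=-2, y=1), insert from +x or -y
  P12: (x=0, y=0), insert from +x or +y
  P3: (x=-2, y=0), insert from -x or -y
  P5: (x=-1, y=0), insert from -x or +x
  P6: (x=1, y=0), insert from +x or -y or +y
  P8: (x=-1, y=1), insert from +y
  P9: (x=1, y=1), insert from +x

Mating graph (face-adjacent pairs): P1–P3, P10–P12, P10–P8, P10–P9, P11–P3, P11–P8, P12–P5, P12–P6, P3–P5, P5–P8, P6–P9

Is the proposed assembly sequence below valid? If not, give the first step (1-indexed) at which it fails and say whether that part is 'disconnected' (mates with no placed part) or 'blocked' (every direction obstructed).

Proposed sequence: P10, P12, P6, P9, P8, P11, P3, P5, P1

Invalid at step 8 (blocked)

1. P10@(0, 1) [-x clear] — {P10}
2. P12@(0, 0) [+x clear] — {P10, P12}
3. P6@(1, 0) [+x clear] — {P10, P12, P6}
4. P9@(1, 1) [+x clear] — {P10, P12, P6, P9}
5. P8@(-1, 1) [+y clear] — {P10, P12, P6, P8, P9}
6. P11@(-2, 1) [-y clear] — {P10, P11, P12, P6, P8, P9}
7. P3@(-2, 0) [-x clear] — {P10, P11, P12, P3, P6, P8, P9}
8. P5@(-1, 0) — -x/+x all obstructed ⇒ blocked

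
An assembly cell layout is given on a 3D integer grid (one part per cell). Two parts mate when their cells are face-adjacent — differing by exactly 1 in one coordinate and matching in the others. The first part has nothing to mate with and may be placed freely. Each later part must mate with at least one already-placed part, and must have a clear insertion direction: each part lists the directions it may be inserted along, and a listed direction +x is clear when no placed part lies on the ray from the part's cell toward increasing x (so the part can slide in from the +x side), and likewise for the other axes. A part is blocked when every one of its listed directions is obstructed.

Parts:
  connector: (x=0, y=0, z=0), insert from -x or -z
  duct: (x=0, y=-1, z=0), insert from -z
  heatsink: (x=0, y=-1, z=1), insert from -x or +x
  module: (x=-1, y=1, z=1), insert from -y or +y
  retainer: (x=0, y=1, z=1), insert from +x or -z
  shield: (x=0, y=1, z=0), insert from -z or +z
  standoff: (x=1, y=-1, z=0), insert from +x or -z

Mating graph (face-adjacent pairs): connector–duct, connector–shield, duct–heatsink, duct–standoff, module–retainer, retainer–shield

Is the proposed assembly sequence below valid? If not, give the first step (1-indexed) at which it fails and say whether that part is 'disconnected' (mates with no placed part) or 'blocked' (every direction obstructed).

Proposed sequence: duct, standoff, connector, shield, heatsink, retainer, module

Valid

1. duct@(0, -1, 0) [-z clear] — {duct}
2. standoff@(1, -1, 0) [+x clear] — {duct, standoff}
3. connector@(0, 0, 0) [-x clear] — {connector, duct, standoff}
4. shield@(0, 1, 0) [-z clear] — {connector, duct, shield, standoff}
5. heatsink@(0, -1, 1) [-x clear] — {connector, duct, heatsink, shield, standoff}
6. retainer@(0, 1, 1) [+x clear] — {connector, duct, heatsink, retainer, shield, standoff}
7. module@(-1, 1, 1) [-y clear] — {connector, duct, heatsink, module, retainer, shield, standoff}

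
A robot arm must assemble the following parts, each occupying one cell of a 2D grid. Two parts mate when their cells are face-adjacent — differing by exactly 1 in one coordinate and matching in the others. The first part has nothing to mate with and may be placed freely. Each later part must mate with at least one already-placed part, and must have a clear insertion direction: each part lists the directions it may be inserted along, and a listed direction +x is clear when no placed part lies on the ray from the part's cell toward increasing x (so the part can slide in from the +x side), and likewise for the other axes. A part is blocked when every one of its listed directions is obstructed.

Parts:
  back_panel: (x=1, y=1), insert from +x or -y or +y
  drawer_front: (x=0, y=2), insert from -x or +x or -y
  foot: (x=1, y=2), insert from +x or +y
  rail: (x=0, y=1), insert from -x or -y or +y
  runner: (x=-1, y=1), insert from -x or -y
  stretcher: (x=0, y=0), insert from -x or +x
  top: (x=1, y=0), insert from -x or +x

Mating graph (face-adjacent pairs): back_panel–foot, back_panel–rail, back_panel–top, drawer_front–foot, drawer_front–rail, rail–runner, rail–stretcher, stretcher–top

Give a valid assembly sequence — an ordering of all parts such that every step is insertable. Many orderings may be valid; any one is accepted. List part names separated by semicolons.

foot; drawer_front; back_panel; top; rail; runner; stretcher

1. foot@(1, 2) [+x clear] — {foot}
2. drawer_front@(0, 2) [-x clear] — {drawer_front, foot}
3. back_panel@(1, 1) [+x clear] — {back_panel, drawer_front, foot}
4. top@(1, 0) [-x clear] — {back_panel, drawer_front, foot, top}
5. rail@(0, 1) [-x clear] — {back_panel, drawer_front, foot, rail, top}
6. runner@(-1, 1) [-x clear] — {back_panel, drawer_front, foot, rail, runner, top}
7. stretcher@(0, 0) [-x clear] — {back_panel, drawer_front, foot, rail, runner, stretcher, top}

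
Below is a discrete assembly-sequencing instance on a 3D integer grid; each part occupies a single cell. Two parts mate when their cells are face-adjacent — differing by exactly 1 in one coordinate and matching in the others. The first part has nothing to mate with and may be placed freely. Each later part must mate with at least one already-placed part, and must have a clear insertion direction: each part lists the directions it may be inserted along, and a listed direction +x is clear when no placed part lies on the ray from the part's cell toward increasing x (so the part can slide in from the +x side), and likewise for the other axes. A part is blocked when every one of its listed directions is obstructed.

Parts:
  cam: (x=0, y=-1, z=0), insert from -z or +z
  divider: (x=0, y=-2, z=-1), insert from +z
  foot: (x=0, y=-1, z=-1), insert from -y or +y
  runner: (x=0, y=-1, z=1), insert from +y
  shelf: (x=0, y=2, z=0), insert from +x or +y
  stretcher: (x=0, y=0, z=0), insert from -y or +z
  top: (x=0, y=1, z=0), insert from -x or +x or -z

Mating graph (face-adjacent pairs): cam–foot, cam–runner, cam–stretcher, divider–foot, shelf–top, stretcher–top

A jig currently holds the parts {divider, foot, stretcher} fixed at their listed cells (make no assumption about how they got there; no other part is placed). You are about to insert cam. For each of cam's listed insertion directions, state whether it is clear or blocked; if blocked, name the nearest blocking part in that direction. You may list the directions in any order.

-z: nearest on ray is foot@(0, -1, -1) ⇒ blocked
+z: ray from cam(0, -1, 0) has no placed part ⇒ clear

+z: clear; -z: blocked by foot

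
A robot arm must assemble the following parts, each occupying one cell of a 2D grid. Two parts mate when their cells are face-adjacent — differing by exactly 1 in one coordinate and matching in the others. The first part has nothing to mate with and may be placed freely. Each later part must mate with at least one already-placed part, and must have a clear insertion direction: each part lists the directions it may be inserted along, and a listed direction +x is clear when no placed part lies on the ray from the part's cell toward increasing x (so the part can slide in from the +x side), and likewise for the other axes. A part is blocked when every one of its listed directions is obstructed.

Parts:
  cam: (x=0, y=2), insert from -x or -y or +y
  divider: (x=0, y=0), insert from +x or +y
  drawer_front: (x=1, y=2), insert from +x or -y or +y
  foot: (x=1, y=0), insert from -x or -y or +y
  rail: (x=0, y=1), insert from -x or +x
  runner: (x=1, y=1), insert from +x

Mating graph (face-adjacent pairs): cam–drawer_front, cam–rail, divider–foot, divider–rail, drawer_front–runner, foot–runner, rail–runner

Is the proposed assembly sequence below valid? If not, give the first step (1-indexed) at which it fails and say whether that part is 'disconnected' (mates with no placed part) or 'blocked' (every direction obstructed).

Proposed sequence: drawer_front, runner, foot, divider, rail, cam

1. drawer_front@(1, 2) [+x clear] — {drawer_front}
2. runner@(1, 1) [+x clear] — {drawer_front, runner}
3. foot@(1, 0) [-x clear] — {drawer_front, foot, runner}
4. divider@(0, 0) [+y clear] — {divider, drawer_front, foot, runner}
5. rail@(0, 1) [-x clear] — {divider, drawer_front, foot, rail, runner}
6. cam@(0, 2) [-x clear] — {cam, divider, drawer_front, foot, rail, runner}

Valid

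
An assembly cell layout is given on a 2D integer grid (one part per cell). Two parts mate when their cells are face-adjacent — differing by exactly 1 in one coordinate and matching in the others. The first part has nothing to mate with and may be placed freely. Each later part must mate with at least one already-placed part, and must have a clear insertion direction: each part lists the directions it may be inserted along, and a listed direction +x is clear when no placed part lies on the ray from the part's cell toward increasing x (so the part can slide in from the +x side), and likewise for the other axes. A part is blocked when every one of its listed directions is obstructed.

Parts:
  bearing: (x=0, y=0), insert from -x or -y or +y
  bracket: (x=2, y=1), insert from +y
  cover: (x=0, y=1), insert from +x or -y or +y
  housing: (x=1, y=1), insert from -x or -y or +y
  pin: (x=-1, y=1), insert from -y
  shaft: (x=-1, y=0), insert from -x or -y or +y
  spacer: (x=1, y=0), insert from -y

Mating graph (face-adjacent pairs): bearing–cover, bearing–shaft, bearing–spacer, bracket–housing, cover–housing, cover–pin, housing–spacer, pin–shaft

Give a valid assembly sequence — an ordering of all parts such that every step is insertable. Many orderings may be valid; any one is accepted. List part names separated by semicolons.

1. spacer@(1, 0) [-y clear] — {spacer}
2. bearing@(0, 0) [-x clear] — {bearing, spacer}
3. housing@(1, 1) [-x clear] — {bearing, housing, spacer}
4. cover@(0, 1) [+y clear] — {bearing, cover, housing, spacer}
5. pin@(-1, 1) [-y clear] — {bearing, cover, housing, pin, spacer}
6. shaft@(-1, 0) [-x clear] — {bearing, cover, housing, pin, shaft, spacer}
7. bracket@(2, 1) [+y clear] — {bearing, bracket, cover, housing, pin, shaft, spacer}

spacer; bearing; housing; cover; pin; shaft; bracket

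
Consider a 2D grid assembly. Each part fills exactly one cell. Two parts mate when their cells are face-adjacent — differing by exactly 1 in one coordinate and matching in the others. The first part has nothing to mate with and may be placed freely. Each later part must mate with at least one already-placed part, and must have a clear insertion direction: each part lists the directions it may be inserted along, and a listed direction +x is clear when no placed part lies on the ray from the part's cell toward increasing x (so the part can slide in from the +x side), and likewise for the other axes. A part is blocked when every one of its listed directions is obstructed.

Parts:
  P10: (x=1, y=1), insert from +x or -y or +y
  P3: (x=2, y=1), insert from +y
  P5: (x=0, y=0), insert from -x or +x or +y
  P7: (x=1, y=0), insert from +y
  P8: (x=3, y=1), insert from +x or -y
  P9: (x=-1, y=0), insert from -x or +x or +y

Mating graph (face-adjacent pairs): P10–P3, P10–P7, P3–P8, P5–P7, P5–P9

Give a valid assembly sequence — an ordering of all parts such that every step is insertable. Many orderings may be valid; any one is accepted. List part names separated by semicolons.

P5; P7; P10; P3; P8; P9

1. P5@(0, 0) [-x clear] — {P5}
2. P7@(1, 0) [+y clear] — {P5, P7}
3. P10@(1, 1) [+x clear] — {P10, P5, P7}
4. P3@(2, 1) [+y clear] — {P10, P3, P5, P7}
5. P8@(3, 1) [+x clear] — {P10, P3, P5, P7, P8}
6. P9@(-1, 0) [-x clear] — {P10, P3, P5, P7, P8, P9}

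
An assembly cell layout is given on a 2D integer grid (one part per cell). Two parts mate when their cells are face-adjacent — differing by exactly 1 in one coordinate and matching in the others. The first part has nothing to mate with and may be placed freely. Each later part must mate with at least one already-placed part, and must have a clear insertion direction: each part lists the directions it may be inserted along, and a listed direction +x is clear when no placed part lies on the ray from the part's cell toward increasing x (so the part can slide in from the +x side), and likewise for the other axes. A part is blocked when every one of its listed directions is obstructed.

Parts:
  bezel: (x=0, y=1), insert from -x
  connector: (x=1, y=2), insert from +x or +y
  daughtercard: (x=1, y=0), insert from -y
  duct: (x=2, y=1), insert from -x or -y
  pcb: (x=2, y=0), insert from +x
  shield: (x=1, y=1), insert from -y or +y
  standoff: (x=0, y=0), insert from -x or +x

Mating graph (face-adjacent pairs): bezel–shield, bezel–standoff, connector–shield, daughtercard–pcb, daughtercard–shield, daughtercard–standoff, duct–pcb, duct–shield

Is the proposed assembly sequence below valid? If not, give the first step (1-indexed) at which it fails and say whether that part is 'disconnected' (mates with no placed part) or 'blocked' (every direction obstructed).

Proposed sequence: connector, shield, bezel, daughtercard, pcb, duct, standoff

1. connector@(1, 2) [+x clear] — {connector}
2. shield@(1, 1) [-y clear] — {connector, shield}
3. bezel@(0, 1) [-x clear] — {bezel, connector, shield}
4. daughtercard@(1, 0) [-y clear] — {bezel, connector, daughtercard, shield}
5. pcb@(2, 0) [+x clear] — {bezel, connector, daughtercard, pcb, shield}
6. duct@(2, 1) — -x/-y all obstructed ⇒ blocked

Invalid at step 6 (blocked)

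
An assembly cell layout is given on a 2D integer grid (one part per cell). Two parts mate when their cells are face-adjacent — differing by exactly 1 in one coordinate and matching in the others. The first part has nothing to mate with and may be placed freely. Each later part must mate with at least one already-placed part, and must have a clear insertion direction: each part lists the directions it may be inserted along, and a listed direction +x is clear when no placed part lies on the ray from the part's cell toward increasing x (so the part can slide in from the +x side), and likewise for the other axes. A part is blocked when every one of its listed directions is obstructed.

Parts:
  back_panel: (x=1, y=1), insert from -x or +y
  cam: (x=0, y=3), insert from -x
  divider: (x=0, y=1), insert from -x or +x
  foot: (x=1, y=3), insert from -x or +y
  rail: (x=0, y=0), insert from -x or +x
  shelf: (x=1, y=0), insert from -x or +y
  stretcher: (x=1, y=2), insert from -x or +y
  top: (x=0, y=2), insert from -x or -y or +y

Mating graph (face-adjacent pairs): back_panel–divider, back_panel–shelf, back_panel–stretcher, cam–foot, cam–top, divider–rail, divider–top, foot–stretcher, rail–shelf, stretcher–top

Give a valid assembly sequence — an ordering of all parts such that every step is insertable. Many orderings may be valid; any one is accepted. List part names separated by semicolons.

shelf; rail; back_panel; divider; top; cam; stretcher; foot

1. shelf@(1, 0) [-x clear] — {shelf}
2. rail@(0, 0) [-x clear] — {rail, shelf}
3. back_panel@(1, 1) [-x clear] — {back_panel, rail, shelf}
4. divider@(0, 1) [-x clear] — {back_panel, divider, rail, shelf}
5. top@(0, 2) [-x clear] — {back_panel, divider, rail, shelf, top}
6. cam@(0, 3) [-x clear] — {back_panel, cam, divider, rail, shelf, top}
7. stretcher@(1, 2) [+y clear] — {back_panel, cam, divider, rail, shelf, stretcher, top}
8. foot@(1, 3) [+y clear] — {back_panel, cam, divider, foot, rail, shelf, stretcher, top}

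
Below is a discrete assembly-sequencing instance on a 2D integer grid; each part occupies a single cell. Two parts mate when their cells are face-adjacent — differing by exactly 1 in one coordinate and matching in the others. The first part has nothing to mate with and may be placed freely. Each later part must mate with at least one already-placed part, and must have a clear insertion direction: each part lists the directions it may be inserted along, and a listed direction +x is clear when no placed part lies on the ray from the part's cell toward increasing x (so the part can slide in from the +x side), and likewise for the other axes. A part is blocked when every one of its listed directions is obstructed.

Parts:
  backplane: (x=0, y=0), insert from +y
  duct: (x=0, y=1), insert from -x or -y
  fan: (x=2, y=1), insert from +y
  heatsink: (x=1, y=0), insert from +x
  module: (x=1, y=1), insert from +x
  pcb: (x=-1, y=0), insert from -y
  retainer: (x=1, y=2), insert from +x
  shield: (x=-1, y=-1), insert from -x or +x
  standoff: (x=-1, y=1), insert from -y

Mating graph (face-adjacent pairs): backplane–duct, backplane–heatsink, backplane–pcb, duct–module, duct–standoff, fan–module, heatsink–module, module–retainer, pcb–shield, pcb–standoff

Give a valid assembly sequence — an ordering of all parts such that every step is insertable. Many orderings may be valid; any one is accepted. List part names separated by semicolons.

retainer; module; heatsink; backplane; duct; standoff; pcb; fan; shield

1. retainer@(1, 2) [+x clear] — {retainer}
2. module@(1, 1) [+x clear] — {module, retainer}
3. heatsink@(1, 0) [+x clear] — {heatsink, module, retainer}
4. backplane@(0, 0) [+y clear] — {backplane, heatsink, module, retainer}
5. duct@(0, 1) [-x clear] — {backplane, duct, heatsink, module, retainer}
6. standoff@(-1, 1) [-y clear] — {backplane, duct, heatsink, module, retainer, standoff}
7. pcb@(-1, 0) [-y clear] — {backplane, duct, heatsink, module, pcb, retainer, standoff}
8. fan@(2, 1) [+y clear] — {backplane, duct, fan, heatsink, module, pcb, retainer, standoff}
9. shield@(-1, -1) [-x clear] — {backplane, duct, fan, heatsink, module, pcb, retainer, shield, standoff}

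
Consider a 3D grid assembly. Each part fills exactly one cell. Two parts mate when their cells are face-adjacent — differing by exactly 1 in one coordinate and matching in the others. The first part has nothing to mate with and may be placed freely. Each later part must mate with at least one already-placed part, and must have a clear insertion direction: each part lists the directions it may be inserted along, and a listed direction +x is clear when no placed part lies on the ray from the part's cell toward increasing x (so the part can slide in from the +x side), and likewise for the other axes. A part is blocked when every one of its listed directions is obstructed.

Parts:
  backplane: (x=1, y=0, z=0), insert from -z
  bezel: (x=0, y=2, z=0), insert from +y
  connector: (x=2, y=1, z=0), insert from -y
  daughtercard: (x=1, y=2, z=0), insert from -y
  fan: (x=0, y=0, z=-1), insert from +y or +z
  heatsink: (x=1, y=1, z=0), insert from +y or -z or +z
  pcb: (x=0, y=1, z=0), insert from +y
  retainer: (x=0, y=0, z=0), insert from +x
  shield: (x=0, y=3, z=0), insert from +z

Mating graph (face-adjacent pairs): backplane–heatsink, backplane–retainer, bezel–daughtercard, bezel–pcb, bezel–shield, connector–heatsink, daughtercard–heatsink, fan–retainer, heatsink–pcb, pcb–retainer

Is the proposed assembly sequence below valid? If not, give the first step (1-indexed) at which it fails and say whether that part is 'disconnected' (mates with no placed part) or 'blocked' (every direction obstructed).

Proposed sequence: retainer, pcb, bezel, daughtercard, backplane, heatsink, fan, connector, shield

Valid

1. retainer@(0, 0, 0) [+x clear] — {retainer}
2. pcb@(0, 1, 0) [+y clear] — {pcb, retainer}
3. bezel@(0, 2, 0) [+y clear] — {bezel, pcb, retainer}
4. daughtercard@(1, 2, 0) [-y clear] — {bezel, daughtercard, pcb, retainer}
5. backplane@(1, 0, 0) [-z clear] — {backplane, bezel, daughtercard, pcb, retainer}
6. heatsink@(1, 1, 0) [-z clear] — {backplane, bezel, daughtercard, heatsink, pcb, retainer}
7. fan@(0, 0, -1) [+y clear] — {backplane, bezel, daughtercard, fan, heatsink, pcb, retainer}
8. connector@(2, 1, 0) [-y clear] — {backplane, bezel, connector, daughtercard, fan, heatsink, pcb, retainer}
9. shield@(0, 3, 0) [+z clear] — {backplane, bezel, connector, daughtercard, fan, heatsink, pcb, retainer, shield}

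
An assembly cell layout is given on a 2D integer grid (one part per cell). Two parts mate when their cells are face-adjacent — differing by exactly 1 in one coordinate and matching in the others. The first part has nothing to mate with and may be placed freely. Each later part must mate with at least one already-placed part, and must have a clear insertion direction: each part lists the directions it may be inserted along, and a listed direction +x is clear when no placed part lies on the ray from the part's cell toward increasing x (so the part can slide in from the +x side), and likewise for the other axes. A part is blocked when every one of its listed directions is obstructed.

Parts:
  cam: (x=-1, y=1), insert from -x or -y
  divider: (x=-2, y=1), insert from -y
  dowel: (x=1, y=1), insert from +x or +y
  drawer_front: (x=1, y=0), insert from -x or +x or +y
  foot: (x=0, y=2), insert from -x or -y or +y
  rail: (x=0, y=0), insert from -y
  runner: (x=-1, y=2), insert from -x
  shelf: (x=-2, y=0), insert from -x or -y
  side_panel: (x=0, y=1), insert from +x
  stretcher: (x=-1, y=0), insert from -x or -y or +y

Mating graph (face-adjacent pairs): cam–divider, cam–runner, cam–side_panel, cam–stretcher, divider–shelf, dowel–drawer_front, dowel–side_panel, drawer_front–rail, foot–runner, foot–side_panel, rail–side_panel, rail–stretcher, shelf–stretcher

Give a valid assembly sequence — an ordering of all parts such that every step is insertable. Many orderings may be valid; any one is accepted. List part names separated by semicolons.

1. cam@(-1, 1) [-x clear] — {cam}
2. side_panel@(0, 1) [+x clear] — {cam, side_panel}
3. rail@(0, 0) [-y clear] — {cam, rail, side_panel}
4. stretcher@(-1, 0) [-x clear] — {cam, rail, side_panel, stretcher}
5. dowel@(1, 1) [+x clear] — {cam, dowel, rail, side_panel, stretcher}
6. divider@(-2, 1) [-y clear] — {cam, divider, dowel, rail, side_panel, stretcher}
7. runner@(-1, 2) [-x clear] — {cam, divider, dowel, rail, runner, side_panel, stretcher}
8. drawer_front@(1, 0) [+x clear] — {cam, divider, dowel, drawer_front, rail, runner, side_panel, stretcher}
9. foot@(0, 2) [+y clear] — {cam, divider, dowel, drawer_front, foot, rail, runner, side_panel, stretcher}
10. shelf@(-2, 0) [-x clear] — {cam, divider, dowel, drawer_front, foot, rail, runner, shelf, side_panel, stretcher}

cam; side_panel; rail; stretcher; dowel; divider; runner; drawer_front; foot; shelf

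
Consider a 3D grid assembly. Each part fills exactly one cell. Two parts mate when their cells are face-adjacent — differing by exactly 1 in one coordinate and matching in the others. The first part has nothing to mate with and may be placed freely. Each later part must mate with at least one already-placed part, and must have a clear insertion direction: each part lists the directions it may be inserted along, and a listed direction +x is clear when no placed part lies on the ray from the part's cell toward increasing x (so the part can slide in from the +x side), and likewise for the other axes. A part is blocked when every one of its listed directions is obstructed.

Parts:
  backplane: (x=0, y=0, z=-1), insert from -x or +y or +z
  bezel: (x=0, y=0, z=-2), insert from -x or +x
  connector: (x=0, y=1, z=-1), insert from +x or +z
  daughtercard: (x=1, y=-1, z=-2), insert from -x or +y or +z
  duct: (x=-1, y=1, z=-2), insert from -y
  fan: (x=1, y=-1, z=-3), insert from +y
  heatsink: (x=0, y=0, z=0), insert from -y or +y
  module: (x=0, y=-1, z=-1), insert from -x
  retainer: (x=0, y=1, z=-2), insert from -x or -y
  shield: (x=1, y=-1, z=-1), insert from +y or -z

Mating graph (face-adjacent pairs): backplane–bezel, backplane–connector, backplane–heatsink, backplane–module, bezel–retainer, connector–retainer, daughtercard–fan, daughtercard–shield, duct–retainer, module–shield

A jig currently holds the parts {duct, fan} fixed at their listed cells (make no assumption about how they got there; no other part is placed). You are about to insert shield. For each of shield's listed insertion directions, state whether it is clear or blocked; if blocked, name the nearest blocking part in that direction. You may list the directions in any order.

+y: ray from shield(1, -1, -1) has no placed part ⇒ clear
-z: nearest on ray is fan@(1, -1, -3) ⇒ blocked

+y: clear; -z: blocked by fan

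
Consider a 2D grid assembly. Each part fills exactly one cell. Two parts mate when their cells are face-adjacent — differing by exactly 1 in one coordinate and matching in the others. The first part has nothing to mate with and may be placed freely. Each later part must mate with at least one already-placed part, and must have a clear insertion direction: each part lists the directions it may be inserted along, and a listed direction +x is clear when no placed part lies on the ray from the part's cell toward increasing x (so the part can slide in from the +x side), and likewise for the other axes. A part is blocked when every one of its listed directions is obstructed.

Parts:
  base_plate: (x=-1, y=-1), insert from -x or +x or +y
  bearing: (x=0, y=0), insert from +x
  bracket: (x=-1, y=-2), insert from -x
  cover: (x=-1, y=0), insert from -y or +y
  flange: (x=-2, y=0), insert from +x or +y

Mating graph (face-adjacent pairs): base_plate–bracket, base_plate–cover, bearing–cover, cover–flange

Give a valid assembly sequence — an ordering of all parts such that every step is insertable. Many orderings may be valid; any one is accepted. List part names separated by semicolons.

base_plate; bracket; cover; bearing; flange

1. base_plate@(-1, -1) [-x clear] — {base_plate}
2. bracket@(-1, -2) [-x clear] — {base_plate, bracket}
3. cover@(-1, 0) [+y clear] — {base_plate, bracket, cover}
4. bearing@(0, 0) [+x clear] — {base_plate, bearing, bracket, cover}
5. flange@(-2, 0) [+y clear] — {base_plate, bearing, bracket, cover, flange}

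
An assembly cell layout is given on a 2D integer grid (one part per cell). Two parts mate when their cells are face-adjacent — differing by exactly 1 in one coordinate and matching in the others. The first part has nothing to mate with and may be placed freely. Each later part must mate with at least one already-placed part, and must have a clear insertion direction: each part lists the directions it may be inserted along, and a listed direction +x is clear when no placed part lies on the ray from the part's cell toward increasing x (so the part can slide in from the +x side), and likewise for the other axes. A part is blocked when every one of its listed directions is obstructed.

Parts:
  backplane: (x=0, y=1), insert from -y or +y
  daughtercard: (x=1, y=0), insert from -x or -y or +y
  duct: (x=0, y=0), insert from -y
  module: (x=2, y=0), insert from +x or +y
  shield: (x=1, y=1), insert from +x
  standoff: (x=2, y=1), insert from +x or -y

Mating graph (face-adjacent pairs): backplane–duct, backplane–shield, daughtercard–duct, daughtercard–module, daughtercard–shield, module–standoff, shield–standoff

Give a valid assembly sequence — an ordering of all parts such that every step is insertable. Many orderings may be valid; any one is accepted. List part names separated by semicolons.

1. backplane@(0, 1) [-y clear] — {backplane}
2. duct@(0, 0) [-y clear] — {backplane, duct}
3. shield@(1, 1) [+x clear] — {backplane, duct, shield}
4. standoff@(2, 1) [+x clear] — {backplane, duct, shield, standoff}
5. module@(2, 0) [+x clear] — {backplane, duct, module, shield, standoff}
6. daughtercard@(1, 0) [-y clear] — {backplane, daughtercard, duct, module, shield, standoff}

backplane; duct; shield; standoff; module; daughtercard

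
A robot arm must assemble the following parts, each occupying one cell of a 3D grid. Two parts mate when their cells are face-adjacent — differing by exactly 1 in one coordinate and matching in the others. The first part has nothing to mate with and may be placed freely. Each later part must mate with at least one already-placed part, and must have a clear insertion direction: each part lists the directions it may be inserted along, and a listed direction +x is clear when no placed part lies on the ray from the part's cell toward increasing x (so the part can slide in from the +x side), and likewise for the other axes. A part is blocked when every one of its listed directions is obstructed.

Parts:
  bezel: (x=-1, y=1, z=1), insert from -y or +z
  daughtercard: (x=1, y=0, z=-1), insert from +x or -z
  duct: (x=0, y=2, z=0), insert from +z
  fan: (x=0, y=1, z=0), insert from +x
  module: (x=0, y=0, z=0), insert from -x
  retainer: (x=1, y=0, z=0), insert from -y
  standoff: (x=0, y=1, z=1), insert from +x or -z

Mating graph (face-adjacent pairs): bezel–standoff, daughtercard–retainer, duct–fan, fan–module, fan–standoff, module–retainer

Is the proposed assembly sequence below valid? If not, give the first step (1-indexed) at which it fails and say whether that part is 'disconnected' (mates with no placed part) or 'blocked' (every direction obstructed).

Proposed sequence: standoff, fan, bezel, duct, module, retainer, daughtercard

Valid

1. standoff@(0, 1, 1) [+x clear] — {standoff}
2. fan@(0, 1, 0) [+x clear] — {fan, standoff}
3. bezel@(-1, 1, 1) [-y clear] — {bezel, fan, standoff}
4. duct@(0, 2, 0) [+z clear] — {bezel, duct, fan, standoff}
5. module@(0, 0, 0) [-x clear] — {bezel, duct, fan, module, standoff}
6. retainer@(1, 0, 0) [-y clear] — {bezel, duct, fan, module, retainer, standoff}
7. daughtercard@(1, 0, -1) [+x clear] — {bezel, daughtercard, duct, fan, module, retainer, standoff}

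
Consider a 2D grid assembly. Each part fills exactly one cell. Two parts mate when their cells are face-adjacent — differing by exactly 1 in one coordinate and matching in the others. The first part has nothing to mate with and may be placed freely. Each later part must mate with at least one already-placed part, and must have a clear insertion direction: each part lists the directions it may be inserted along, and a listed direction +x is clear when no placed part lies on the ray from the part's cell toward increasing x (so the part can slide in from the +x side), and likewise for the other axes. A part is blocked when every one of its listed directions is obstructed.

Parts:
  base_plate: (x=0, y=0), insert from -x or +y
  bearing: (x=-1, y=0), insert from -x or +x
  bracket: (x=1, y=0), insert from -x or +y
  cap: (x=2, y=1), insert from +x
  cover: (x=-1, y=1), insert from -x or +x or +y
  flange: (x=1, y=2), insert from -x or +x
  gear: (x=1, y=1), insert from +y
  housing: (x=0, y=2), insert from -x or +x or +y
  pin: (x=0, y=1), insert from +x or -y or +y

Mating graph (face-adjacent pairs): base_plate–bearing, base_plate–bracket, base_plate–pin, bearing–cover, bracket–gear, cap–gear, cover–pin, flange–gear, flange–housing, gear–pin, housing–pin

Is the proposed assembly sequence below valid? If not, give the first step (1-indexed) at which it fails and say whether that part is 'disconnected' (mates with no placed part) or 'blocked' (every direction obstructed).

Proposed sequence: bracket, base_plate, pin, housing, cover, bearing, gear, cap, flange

Valid

1. bracket@(1, 0) [-x clear] — {bracket}
2. base_plate@(0, 0) [-x clear] — {base_plate, bracket}
3. pin@(0, 1) [+x clear] — {base_plate, bracket, pin}
4. housing@(0, 2) [-x clear] — {base_plate, bracket, housing, pin}
5. cover@(-1, 1) [-x clear] — {base_plate, bracket, cover, housing, pin}
6. bearing@(-1, 0) [-x clear] — {base_plate, bearing, bracket, cover, housing, pin}
7. gear@(1, 1) [+y clear] — {base_plate, bearing, bracket, cover, gear, housing, pin}
8. cap@(2, 1) [+x clear] — {base_plate, bearing, bracket, cap, cover, gear, housing, pin}
9. flange@(1, 2) [+x clear] — {base_plate, bearing, bracket, cap, cover, flange, gear, housing, pin}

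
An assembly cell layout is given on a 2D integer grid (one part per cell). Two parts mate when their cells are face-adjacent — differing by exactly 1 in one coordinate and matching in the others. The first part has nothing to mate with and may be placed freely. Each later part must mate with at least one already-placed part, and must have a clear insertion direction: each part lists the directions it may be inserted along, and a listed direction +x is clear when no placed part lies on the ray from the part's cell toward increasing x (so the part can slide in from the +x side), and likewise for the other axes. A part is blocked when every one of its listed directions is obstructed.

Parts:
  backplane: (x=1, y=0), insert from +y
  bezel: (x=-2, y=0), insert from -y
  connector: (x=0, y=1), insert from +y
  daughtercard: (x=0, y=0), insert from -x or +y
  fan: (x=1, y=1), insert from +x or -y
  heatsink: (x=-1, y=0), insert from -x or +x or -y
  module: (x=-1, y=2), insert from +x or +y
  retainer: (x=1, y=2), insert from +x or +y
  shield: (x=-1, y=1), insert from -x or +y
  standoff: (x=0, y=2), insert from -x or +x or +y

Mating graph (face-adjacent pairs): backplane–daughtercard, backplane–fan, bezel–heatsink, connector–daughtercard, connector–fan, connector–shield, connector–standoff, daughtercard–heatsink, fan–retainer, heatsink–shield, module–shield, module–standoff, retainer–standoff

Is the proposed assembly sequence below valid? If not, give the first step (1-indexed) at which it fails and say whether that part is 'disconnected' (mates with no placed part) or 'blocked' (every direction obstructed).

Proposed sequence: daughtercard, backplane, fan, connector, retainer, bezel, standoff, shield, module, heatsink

Invalid at step 6 (disconnected)

1. daughtercard@(0, 0) [-x clear] — {daughtercard}
2. backplane@(1, 0) [+y clear] — {backplane, daughtercard}
3. fan@(1, 1) [+x clear] — {backplane, daughtercard, fan}
4. connector@(0, 1) [+y clear] — {backplane, connector, daughtercard, fan}
5. retainer@(1, 2) [+x clear] — {backplane, connector, daughtercard, fan, retainer}
6. bezel@(-2, 0) — no placed neighbour ⇒ disconnected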